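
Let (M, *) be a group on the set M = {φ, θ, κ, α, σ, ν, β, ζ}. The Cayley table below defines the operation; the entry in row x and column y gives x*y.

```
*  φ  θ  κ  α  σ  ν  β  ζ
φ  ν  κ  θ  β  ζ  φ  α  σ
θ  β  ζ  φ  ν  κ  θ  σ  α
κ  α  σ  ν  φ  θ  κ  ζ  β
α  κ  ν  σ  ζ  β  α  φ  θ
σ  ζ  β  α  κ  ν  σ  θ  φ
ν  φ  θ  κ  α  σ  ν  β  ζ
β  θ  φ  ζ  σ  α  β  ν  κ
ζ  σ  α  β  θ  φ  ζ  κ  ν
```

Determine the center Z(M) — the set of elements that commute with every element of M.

{ζ, ν}

An element z is central iff its row equals its column in the table.
For φ: φ*α = β ≠ κ = α*φ, so φ ∉ Z.
Checking each element this way leaves Z(M) = {ζ, ν}.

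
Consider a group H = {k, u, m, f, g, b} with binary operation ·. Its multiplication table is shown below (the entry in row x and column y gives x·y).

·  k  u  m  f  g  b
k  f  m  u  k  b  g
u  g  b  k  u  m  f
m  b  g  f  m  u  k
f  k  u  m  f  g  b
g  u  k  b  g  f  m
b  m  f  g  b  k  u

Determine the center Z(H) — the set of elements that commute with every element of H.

{f}

An element z is central iff its row equals its column in the table.
For b: b·m = g ≠ k = m·b, so b ∉ Z.
Checking each element this way leaves Z(H) = {f}.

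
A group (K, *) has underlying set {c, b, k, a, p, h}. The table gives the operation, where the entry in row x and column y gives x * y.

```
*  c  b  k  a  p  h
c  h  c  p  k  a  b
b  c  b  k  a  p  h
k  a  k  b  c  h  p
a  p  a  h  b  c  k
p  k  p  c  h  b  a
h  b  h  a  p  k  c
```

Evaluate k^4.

k^1 = k
k^2 = k * k = b
k^3 = b * k = k
k^4 = k * k = b

b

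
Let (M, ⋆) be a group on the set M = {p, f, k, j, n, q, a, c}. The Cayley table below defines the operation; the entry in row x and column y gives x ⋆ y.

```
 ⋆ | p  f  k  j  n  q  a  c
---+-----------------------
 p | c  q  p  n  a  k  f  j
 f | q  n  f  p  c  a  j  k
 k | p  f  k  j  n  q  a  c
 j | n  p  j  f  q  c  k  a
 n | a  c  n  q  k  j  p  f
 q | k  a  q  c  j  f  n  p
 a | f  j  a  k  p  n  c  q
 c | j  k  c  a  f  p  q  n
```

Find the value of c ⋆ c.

Read row c, column c: c ⋆ c = n.

n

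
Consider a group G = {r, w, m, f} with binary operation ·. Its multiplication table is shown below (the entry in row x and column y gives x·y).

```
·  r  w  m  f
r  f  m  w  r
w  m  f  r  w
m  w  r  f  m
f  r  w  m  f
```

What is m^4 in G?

f

m^1 = m
m^2 = m·m = f
m^3 = f·m = m
m^4 = m·m = f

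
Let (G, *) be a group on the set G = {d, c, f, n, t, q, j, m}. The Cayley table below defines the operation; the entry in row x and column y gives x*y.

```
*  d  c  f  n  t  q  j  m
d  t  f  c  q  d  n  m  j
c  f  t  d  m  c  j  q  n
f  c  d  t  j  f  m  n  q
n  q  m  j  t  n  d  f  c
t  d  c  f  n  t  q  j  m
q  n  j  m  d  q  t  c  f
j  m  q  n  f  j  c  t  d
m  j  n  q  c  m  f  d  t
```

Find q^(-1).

q

First locate the identity: row t matches the header, so t is the identity.
Scan row q for t: q*q = t. Hence q^(-1) = q.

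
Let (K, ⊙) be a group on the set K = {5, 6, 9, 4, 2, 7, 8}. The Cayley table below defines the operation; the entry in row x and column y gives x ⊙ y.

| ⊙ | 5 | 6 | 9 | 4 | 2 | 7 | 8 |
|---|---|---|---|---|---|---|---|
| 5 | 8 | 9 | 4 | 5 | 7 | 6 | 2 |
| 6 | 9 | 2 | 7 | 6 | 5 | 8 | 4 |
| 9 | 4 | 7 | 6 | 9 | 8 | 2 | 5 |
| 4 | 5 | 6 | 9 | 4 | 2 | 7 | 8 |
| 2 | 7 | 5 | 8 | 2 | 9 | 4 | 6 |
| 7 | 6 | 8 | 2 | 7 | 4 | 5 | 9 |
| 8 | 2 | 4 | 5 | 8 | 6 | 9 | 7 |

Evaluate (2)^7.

4

2^1 = 2
2^2 = 2 ⊙ 2 = 9
2^3 = 9 ⊙ 2 = 8
2^4 = 8 ⊙ 2 = 6
2^5 = 6 ⊙ 2 = 5
2^6 = 5 ⊙ 2 = 7
2^7 = 7 ⊙ 2 = 4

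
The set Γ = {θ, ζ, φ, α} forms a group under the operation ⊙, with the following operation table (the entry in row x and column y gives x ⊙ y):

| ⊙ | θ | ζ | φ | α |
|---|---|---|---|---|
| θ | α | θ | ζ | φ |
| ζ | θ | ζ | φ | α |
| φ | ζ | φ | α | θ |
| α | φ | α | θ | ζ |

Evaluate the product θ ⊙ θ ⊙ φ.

θ

θ ⊙ θ = α
α ⊙ φ = θ
(Structurally, Γ here is isomorphic to the cyclic group Z_4.)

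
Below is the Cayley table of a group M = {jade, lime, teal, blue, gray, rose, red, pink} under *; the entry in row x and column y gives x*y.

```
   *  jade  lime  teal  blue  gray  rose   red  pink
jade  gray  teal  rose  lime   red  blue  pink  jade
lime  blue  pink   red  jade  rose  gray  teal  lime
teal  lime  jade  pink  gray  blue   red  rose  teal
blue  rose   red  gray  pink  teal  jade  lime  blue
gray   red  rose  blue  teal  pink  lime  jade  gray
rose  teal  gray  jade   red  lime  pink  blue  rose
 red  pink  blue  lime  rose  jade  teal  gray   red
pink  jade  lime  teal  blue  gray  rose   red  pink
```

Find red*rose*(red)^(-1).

lime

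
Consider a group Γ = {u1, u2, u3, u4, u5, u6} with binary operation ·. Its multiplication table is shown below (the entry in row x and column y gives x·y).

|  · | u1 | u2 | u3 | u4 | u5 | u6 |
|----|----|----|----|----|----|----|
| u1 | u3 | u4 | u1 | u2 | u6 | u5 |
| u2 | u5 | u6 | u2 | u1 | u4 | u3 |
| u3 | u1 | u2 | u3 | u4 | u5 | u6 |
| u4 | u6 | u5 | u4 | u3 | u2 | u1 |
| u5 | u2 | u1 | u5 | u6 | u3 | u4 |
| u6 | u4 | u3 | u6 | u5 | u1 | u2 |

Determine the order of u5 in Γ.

The identity element is u3 (its row matches the header).
u5^1 = u5
u5^2 = u5·u5 = u3
The first power of u5 equal to the identity is u5^2, so ord(u5) = 2.

2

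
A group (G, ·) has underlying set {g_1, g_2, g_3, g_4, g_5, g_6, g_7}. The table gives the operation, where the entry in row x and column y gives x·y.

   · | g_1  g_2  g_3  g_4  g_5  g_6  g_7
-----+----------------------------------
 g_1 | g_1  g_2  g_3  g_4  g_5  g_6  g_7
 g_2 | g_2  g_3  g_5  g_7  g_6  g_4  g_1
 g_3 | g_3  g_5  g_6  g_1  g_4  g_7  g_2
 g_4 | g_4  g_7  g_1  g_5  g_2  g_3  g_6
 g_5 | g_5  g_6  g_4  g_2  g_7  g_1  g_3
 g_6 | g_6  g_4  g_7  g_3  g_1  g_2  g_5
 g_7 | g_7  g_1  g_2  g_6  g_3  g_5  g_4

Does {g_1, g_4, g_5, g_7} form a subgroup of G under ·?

No

g_7·g_5 = g_3, which is not in {g_1, g_4, g_5, g_7}.
The subset is not closed under ·, so it is not a subgroup.
(Structurally, G here is isomorphic to the cyclic group Z_7.)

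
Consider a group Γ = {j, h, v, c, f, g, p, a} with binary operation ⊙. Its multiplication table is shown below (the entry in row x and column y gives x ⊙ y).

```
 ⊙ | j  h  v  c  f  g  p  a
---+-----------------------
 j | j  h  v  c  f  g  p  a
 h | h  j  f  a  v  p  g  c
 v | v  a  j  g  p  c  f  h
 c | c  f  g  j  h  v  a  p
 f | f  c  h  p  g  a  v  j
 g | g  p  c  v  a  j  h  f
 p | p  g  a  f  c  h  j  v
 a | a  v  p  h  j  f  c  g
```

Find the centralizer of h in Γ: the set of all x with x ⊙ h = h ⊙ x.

{g, h, j, p}

Compare row h with column h entry by entry.
g ⊙ h = p = h ⊙ g, so g commutes with h.
a ⊙ h = v but h ⊙ a = c, so a does not.
Collecting the elements that commute with h: C(h) = {g, h, j, p}.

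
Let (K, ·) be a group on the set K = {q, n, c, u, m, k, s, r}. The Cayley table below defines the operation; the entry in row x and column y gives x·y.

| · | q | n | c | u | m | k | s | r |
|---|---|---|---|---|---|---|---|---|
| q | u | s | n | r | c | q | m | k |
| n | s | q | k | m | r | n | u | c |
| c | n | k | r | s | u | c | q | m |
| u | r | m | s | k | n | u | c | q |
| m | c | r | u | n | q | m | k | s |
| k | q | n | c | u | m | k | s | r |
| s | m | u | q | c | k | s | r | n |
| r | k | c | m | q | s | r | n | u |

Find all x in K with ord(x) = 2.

Identity is k. Compute the order of each non-identity element by repeated multiplication:
  q: q → u → r → k  (order 4)
  n: n → q → s → u → m → r → c → k  (order 8)
  c: c → r → m → u → s → q → n → k  (order 8)
  u: u → k  (order 2)
  m: m → q → c → u → n → r → s → k  (order 8)
  s: s → r → n → u → c → q → m → k  (order 8)
  r: r → u → q → k  (order 4)
Elements of order 2: {u}.
(Structurally, K here is isomorphic to the cyclic group Z_8.)

{u}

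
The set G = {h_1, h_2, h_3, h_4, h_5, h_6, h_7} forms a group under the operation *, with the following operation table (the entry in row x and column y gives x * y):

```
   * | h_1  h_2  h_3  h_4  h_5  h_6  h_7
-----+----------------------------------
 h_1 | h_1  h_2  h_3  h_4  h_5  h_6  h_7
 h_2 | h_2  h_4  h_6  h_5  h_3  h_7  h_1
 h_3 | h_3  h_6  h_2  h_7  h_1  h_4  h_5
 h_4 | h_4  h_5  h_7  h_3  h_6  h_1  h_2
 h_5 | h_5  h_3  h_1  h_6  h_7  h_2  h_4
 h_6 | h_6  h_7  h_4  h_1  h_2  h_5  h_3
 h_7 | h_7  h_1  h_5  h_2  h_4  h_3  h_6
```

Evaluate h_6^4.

h_7

h_6^1 = h_6
h_6^2 = h_6 * h_6 = h_5
h_6^3 = h_5 * h_6 = h_2
h_6^4 = h_2 * h_6 = h_7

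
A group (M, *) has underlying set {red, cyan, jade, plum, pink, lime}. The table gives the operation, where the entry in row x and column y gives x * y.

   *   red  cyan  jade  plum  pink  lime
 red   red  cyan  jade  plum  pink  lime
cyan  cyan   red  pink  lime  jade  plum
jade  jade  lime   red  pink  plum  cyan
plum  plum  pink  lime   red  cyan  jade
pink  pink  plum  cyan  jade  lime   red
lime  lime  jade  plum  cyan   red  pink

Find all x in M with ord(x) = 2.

{cyan, jade, plum}

Identity is red. Compute the order of each non-identity element by repeated multiplication:
  cyan: cyan → red  (order 2)
  jade: jade → red  (order 2)
  plum: plum → red  (order 2)
  pink: pink → lime → red  (order 3)
  lime: lime → pink → red  (order 3)
Elements of order 2: {cyan, jade, plum}.
(Structurally, M here is isomorphic to the symmetric group S_3.)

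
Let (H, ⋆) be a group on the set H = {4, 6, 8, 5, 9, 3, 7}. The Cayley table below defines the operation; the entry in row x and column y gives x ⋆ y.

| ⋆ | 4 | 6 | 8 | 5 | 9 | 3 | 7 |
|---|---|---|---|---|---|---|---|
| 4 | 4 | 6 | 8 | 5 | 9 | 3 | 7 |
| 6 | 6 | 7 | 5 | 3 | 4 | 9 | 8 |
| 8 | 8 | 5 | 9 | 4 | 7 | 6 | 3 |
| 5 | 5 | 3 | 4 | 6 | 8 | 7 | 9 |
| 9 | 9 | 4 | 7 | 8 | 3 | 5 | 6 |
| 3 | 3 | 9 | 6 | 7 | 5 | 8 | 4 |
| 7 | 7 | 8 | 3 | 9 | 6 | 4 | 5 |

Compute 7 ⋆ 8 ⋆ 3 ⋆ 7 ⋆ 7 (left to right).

4

7 ⋆ 8 = 3
3 ⋆ 3 = 8
8 ⋆ 7 = 3
3 ⋆ 7 = 4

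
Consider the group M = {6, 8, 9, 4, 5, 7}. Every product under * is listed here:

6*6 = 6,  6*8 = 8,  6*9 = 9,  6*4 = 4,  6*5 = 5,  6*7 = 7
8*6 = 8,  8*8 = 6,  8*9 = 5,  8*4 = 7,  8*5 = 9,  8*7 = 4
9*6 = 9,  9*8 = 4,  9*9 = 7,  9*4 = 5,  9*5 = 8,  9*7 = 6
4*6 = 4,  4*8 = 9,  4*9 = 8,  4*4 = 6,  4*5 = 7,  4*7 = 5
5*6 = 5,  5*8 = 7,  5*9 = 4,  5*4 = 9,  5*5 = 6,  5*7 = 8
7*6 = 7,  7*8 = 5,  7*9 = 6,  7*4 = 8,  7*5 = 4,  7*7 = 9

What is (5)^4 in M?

5^1 = 5
5^2 = 5*5 = 6
5^3 = 6*5 = 5
5^4 = 5*5 = 6

6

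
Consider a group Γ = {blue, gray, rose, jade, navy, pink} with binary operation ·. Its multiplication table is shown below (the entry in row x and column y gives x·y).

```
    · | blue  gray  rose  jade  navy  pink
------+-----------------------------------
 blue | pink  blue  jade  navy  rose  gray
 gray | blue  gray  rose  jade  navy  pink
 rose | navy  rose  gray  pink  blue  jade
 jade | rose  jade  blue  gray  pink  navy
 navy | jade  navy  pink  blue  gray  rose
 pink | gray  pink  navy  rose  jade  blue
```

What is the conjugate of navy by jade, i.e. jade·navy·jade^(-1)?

The identity is gray. In row jade, the entry gray sits in column jade, so jade^(-1) = jade.
jade·navy = pink
pink·jade = rose

rose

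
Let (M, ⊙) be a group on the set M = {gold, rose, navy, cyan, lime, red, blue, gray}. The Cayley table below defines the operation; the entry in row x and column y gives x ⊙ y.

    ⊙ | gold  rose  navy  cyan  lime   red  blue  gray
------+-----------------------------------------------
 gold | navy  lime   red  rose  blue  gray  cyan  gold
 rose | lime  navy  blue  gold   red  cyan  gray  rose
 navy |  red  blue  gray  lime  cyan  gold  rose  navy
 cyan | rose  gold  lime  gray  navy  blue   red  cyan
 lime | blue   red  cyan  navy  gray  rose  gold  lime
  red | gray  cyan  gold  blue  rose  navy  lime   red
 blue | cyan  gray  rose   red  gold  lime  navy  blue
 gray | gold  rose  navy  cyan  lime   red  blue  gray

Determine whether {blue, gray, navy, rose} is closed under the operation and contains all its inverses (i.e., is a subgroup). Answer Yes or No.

Yes

{blue, gray, navy, rose} contains the identity gray.
Checking products: every product of two elements of {blue, gray, navy, rose} (read from the table) lies in {blue, gray, navy, rose}, so the set is closed.
In a finite group, a nonempty closed subset is a subgroup. So {blue, gray, navy, rose} ≤ M.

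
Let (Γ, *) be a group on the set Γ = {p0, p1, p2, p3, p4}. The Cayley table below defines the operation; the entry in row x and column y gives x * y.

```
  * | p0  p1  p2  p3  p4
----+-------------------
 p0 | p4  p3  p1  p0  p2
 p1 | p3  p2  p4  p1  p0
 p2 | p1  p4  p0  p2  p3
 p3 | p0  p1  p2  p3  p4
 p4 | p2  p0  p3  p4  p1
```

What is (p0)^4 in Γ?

p0^1 = p0
p0^2 = p0 * p0 = p4
p0^3 = p4 * p0 = p2
p0^4 = p2 * p0 = p1
(Structurally, Γ here is isomorphic to the cyclic group Z_5.)

p1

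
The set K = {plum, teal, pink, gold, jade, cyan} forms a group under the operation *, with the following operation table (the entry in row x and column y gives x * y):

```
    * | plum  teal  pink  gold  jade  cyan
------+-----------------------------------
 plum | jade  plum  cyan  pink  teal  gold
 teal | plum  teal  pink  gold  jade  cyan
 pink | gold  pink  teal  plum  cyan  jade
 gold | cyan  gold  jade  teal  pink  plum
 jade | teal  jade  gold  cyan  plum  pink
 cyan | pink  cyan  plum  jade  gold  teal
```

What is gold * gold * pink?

pink

gold * gold = teal
teal * pink = pink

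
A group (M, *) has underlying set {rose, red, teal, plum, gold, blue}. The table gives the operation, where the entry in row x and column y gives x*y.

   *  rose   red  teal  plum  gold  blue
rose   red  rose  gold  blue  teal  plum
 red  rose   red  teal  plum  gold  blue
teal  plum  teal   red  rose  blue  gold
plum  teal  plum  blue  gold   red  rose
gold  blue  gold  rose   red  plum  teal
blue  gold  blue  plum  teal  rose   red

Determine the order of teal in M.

The identity element is red (its row matches the header).
teal^1 = teal
teal^2 = teal*teal = red
The first power of teal equal to the identity is teal^2, so ord(teal) = 2.

2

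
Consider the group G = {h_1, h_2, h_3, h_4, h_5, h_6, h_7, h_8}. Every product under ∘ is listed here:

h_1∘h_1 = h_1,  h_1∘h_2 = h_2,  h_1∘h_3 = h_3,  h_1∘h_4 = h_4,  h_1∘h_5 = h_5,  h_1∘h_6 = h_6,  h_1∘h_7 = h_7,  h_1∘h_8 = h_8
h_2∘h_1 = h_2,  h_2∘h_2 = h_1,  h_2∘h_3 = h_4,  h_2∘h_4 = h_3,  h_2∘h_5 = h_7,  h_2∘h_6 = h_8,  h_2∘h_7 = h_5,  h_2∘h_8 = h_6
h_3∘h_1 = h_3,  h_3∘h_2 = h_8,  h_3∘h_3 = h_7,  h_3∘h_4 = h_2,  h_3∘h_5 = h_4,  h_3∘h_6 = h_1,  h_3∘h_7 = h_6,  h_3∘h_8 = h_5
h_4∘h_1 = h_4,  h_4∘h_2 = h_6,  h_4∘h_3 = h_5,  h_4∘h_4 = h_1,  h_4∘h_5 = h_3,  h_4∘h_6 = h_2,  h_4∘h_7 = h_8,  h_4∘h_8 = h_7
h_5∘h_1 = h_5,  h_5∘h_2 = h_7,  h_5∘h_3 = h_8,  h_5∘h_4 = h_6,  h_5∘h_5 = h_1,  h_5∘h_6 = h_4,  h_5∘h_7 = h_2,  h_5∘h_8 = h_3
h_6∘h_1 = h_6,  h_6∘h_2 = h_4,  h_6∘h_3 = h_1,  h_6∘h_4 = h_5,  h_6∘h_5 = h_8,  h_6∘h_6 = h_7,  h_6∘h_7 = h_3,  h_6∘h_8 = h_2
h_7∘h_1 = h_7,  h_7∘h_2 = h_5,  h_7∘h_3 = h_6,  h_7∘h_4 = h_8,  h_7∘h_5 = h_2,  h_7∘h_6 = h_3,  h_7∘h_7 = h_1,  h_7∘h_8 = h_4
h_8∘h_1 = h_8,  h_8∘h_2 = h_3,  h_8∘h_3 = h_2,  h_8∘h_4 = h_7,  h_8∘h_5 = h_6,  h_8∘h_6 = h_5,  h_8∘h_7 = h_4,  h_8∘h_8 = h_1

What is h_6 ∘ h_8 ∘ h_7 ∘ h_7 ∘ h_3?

h_6 ∘ h_8 = h_2
h_2 ∘ h_7 = h_5
h_5 ∘ h_7 = h_2
h_2 ∘ h_3 = h_4

h_4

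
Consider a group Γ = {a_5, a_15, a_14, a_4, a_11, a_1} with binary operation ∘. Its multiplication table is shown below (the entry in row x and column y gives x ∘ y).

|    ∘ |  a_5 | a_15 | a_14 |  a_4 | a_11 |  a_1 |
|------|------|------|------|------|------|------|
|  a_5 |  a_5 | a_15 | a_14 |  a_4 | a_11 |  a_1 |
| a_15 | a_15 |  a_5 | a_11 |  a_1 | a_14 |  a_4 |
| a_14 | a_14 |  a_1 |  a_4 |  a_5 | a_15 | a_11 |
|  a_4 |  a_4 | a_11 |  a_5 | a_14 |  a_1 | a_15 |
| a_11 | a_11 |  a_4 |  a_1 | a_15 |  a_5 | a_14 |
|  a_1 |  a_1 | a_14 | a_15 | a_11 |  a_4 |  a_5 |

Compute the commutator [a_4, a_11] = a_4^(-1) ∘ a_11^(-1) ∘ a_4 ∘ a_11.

Identity is a_5; from the table a_4^(-1) = a_14 and a_11^(-1) = a_11.
a_14 ∘ a_11 = a_15
a_15 ∘ a_4 = a_1
a_1 ∘ a_11 = a_4

a_4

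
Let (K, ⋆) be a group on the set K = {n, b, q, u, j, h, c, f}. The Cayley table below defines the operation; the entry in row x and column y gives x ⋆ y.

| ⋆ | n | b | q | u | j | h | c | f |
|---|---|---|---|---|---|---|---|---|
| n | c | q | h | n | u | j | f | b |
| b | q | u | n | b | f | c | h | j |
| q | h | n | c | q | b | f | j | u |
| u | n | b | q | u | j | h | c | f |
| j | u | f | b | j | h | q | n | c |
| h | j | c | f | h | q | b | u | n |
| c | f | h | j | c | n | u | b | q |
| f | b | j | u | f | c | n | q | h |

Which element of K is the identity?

u

The identity e satisfies e ⋆ x = x for all x, so its row in the table reproduces the column headers.
Row u reads: n, b, q, u, j, h, c, f — exactly the header order. So u is the identity.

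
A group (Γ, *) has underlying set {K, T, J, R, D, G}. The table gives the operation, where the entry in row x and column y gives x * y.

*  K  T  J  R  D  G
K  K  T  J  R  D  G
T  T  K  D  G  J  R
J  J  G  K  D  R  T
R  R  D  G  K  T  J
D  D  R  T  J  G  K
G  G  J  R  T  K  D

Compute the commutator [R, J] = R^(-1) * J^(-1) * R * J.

Identity is K; from the table R^(-1) = R and J^(-1) = J.
R * J = G
G * R = T
T * J = D

D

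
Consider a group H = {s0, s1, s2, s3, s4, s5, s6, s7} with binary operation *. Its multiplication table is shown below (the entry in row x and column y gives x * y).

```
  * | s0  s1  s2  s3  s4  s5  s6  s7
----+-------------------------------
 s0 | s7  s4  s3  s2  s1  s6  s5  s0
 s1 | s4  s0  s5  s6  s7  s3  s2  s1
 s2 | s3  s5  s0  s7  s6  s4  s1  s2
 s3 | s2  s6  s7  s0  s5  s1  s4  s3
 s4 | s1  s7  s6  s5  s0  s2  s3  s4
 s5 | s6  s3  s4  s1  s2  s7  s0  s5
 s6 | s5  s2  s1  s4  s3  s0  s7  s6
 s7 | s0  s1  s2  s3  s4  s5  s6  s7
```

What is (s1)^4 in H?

s1^1 = s1
s1^2 = s1 * s1 = s0
s1^3 = s0 * s1 = s4
s1^4 = s4 * s1 = s7

s7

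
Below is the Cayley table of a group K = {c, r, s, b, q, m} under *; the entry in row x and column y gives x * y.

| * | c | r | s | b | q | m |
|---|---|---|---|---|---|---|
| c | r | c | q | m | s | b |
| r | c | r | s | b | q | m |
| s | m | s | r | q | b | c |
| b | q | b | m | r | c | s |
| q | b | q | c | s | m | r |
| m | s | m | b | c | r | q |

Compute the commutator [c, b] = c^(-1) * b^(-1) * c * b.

Identity is r; from the table c^(-1) = c and b^(-1) = b.
c * b = m
m * c = s
s * b = q

q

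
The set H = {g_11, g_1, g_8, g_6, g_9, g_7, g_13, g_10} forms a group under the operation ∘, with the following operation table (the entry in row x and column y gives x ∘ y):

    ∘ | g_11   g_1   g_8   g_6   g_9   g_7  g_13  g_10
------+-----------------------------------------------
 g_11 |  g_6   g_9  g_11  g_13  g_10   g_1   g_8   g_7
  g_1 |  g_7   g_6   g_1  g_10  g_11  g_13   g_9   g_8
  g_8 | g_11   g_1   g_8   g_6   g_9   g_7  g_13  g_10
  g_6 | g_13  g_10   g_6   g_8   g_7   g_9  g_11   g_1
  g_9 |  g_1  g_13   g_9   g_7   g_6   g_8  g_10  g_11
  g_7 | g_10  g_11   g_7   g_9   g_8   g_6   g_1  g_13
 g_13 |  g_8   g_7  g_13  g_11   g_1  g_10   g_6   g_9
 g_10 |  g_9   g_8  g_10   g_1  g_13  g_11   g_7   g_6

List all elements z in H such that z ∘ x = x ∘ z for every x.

An element z is central iff its row equals its column in the table.
For g_10: g_10 ∘ g_9 = g_13 ≠ g_11 = g_9 ∘ g_10, so g_10 ∉ Z.
Checking each element this way leaves Z(H) = {g_6, g_8}.

{g_6, g_8}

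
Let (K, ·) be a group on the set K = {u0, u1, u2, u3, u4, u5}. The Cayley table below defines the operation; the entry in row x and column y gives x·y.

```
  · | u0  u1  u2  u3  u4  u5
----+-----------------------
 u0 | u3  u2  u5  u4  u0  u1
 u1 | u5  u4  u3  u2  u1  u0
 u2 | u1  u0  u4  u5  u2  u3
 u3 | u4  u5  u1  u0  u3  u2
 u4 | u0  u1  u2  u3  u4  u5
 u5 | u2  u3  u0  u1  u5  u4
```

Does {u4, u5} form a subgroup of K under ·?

{u4, u5} contains the identity u4.
Checking products: every product of two elements of {u4, u5} (read from the table) lies in {u4, u5}, so the set is closed.
In a finite group, a nonempty closed subset is a subgroup. So {u4, u5} ≤ K.
(Structurally, K here is isomorphic to the symmetric group S_3.)

Yes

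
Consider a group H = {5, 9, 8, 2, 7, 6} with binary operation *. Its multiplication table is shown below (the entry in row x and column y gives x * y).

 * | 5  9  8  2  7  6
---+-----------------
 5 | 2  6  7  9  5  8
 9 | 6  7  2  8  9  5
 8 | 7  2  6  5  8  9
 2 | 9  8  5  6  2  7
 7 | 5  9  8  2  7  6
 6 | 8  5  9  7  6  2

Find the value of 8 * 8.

Read row 8, column 8: 8 * 8 = 6.

6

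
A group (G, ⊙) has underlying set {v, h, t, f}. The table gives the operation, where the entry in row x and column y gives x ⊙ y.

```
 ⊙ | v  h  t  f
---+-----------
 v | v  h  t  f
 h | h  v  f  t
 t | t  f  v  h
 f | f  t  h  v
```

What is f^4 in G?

v

f^1 = f
f^2 = f ⊙ f = v
f^3 = v ⊙ f = f
f^4 = f ⊙ f = v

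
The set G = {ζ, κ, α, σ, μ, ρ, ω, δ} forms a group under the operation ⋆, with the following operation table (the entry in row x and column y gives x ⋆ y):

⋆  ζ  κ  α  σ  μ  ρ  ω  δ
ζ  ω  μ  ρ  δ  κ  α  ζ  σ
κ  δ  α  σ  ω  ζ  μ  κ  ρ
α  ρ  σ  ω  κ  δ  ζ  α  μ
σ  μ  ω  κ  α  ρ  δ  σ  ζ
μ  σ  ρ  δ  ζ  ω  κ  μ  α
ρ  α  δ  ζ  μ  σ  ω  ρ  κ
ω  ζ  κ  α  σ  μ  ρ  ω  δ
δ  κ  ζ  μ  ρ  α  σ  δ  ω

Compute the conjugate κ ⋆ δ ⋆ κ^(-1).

μ

The identity is ω. In row κ, the entry ω sits in column σ, so κ^(-1) = σ.
κ ⋆ δ = ρ
ρ ⋆ σ = μ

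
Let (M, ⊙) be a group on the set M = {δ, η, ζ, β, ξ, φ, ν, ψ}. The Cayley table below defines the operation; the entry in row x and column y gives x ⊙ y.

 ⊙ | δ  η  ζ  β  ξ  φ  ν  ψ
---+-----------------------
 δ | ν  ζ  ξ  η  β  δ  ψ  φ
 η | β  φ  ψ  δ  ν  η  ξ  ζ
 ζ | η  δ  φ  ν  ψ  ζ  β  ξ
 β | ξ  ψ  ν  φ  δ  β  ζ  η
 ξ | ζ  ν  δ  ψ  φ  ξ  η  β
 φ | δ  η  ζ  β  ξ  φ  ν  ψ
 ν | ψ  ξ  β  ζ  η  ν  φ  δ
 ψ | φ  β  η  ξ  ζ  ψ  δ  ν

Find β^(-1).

First locate the identity: row φ matches the header, so φ is the identity.
Scan row β for φ: β ⊙ β = φ. Hence β^(-1) = β.

β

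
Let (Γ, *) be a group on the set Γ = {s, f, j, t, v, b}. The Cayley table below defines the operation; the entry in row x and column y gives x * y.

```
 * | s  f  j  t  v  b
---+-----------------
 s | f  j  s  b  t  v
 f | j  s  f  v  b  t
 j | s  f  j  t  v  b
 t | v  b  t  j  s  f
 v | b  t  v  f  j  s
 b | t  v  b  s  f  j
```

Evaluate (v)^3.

v^1 = v
v^2 = v * v = j
v^3 = j * v = v

v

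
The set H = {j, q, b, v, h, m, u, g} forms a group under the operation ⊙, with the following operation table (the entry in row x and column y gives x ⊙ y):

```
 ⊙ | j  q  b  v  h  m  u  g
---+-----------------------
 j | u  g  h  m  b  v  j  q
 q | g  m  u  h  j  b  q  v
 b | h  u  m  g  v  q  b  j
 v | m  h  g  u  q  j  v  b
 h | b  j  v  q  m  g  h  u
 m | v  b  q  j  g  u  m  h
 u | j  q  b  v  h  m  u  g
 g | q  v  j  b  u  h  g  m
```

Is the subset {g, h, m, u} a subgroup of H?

Yes

{g, h, m, u} contains the identity u.
Checking products: every product of two elements of {g, h, m, u} (read from the table) lies in {g, h, m, u}, so the set is closed.
In a finite group, a nonempty closed subset is a subgroup. So {g, h, m, u} ≤ H.
(Structurally, H here is isomorphic to Z_2 x Z_4.)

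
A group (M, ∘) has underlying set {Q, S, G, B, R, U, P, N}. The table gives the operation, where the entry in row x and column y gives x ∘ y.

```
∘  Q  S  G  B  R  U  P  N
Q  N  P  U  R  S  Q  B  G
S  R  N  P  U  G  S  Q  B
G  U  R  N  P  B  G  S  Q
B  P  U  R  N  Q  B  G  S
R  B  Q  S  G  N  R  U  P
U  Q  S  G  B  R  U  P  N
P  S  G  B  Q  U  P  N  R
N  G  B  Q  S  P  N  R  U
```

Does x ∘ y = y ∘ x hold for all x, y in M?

Q ∘ P = B but P ∘ Q = S.
Since Q and P do not commute, M is not abelian.

No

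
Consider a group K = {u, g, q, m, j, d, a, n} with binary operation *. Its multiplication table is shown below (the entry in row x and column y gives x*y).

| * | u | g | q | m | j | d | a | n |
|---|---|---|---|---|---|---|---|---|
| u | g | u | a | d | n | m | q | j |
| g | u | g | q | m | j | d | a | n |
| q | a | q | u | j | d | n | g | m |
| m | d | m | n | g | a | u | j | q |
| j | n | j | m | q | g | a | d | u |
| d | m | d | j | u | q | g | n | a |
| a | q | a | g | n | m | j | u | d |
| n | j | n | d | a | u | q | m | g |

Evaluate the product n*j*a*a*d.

n*j = u
u*a = q
q*a = g
g*d = d

d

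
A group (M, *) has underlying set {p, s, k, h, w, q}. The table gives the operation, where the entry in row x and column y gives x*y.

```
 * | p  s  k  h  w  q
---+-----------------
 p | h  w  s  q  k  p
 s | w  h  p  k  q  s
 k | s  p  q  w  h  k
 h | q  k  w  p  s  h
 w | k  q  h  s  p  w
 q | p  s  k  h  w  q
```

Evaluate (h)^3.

h^1 = h
h^2 = h*h = p
h^3 = p*h = q

q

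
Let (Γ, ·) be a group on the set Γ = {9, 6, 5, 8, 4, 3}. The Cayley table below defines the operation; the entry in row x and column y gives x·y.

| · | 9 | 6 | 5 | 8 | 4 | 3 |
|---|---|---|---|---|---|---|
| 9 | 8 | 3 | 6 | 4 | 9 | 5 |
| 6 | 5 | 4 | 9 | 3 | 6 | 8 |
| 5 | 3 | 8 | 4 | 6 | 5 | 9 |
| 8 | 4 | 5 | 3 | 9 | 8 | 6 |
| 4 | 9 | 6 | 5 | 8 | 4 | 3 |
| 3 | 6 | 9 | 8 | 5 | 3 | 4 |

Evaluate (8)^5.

9

8^1 = 8
8^2 = 8·8 = 9
8^3 = 9·8 = 4
8^4 = 4·8 = 8
8^5 = 8·8 = 9
(Structurally, Γ here is isomorphic to the symmetric group S_3.)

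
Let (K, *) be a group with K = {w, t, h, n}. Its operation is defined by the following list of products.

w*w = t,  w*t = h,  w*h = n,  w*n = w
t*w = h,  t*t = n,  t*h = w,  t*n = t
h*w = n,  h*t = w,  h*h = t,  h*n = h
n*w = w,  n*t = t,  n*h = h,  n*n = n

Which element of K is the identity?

The identity e satisfies e*x = x for all x, so its row in the table reproduces the column headers.
Row n reads: w, t, h, n — exactly the header order. So n is the identity.

n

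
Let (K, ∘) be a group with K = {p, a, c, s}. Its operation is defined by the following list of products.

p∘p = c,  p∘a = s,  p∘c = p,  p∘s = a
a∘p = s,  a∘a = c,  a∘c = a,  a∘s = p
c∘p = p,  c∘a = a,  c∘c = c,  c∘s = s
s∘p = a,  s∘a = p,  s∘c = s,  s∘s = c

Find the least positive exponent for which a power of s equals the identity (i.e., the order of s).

The identity element is c (its row matches the header).
s^1 = s
s^2 = s ∘ s = c
The first power of s equal to the identity is s^2, so ord(s) = 2.

2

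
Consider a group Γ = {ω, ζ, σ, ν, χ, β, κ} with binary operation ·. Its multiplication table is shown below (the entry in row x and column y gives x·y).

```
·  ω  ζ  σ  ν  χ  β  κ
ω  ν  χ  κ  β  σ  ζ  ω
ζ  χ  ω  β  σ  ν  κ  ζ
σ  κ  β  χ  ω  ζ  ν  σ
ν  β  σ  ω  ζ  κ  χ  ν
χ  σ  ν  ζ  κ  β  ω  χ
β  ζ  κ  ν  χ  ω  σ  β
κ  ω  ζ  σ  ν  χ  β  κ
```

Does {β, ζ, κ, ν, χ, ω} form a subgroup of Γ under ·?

χ·ω = σ, which is not in {β, ζ, κ, ν, χ, ω}.
The subset is not closed under ·, so it is not a subgroup.
(Structurally, Γ here is isomorphic to the cyclic group Z_7.)

No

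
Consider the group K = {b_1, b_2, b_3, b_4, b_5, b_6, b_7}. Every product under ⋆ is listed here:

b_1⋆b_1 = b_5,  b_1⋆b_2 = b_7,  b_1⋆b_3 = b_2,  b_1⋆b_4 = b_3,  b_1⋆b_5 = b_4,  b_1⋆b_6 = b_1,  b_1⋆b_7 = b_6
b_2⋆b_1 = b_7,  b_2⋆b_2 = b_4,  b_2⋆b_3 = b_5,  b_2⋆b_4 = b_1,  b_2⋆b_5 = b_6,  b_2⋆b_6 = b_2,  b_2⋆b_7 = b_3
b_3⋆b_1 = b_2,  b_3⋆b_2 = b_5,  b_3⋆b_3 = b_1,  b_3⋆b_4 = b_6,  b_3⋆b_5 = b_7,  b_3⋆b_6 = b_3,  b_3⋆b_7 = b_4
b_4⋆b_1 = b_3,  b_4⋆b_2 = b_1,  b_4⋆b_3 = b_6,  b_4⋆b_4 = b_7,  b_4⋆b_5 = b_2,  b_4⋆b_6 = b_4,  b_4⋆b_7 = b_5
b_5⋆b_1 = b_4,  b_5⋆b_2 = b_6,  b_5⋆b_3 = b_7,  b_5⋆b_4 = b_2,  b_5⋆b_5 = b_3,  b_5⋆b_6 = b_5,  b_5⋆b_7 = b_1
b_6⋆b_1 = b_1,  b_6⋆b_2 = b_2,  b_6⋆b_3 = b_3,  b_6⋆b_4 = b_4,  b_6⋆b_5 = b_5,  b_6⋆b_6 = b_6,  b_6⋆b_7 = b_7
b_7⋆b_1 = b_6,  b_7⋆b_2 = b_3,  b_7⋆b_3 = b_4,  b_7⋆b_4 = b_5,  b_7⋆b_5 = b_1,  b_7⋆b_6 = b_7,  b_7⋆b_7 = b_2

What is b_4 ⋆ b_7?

Read row b_4, column b_7: b_4 ⋆ b_7 = b_5.

b_5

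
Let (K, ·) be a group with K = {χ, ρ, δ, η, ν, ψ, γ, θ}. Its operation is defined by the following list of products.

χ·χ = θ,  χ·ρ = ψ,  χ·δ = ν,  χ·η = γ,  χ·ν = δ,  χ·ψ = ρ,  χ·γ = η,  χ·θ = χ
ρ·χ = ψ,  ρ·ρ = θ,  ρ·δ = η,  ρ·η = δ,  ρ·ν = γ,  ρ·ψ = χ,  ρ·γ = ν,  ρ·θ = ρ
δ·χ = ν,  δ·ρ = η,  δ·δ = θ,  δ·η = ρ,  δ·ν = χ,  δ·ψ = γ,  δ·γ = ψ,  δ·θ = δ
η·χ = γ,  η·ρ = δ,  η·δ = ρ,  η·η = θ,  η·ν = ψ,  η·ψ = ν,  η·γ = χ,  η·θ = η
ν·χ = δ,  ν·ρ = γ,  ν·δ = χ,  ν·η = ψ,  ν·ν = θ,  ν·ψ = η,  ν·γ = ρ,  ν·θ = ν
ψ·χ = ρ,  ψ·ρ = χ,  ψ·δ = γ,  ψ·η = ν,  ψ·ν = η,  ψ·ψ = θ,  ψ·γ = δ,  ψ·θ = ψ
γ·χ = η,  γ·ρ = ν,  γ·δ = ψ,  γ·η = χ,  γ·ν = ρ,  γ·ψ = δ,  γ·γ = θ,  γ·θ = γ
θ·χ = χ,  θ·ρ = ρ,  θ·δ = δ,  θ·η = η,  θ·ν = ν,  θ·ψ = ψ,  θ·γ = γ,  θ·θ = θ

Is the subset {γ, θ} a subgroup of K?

{γ, θ} contains the identity θ.
Checking products: every product of two elements of {γ, θ} (read from the table) lies in {γ, θ}, so the set is closed.
In a finite group, a nonempty closed subset is a subgroup. So {γ, θ} ≤ K.
(Structurally, K here is isomorphic to the elementary abelian group (Z_2)^3.)

Yes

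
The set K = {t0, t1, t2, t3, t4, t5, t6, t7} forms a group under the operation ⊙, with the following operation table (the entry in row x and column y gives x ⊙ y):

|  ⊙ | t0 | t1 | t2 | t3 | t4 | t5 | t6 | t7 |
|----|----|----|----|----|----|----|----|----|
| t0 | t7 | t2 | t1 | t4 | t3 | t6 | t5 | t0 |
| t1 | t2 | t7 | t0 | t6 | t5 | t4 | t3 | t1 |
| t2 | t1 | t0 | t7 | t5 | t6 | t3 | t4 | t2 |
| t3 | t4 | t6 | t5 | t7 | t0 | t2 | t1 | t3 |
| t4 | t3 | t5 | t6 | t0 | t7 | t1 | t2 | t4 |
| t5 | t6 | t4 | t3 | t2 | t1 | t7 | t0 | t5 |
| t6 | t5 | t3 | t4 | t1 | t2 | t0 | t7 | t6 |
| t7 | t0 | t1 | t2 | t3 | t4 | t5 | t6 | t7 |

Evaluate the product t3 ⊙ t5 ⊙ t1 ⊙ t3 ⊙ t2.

t3 ⊙ t5 = t2
t2 ⊙ t1 = t0
t0 ⊙ t3 = t4
t4 ⊙ t2 = t6

t6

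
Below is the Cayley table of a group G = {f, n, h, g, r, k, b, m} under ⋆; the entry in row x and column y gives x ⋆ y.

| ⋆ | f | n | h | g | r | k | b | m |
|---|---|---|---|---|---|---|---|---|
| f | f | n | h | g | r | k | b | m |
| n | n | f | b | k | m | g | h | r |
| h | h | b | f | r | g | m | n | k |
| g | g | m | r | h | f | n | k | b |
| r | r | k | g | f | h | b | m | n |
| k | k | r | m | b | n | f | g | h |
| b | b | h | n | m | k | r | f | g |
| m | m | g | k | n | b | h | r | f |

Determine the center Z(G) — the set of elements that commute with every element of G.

An element z is central iff its row equals its column in the table.
For g: g ⋆ m = b ≠ n = m ⋆ g, so g ∉ Z.
Checking each element this way leaves Z(G) = {f, h}.

{f, h}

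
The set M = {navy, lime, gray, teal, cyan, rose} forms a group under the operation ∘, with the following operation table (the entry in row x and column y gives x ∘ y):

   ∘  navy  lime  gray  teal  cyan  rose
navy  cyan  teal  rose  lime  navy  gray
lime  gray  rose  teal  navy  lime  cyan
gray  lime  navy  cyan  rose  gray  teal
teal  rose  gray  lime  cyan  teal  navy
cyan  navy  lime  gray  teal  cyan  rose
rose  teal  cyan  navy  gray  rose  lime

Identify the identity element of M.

The identity e satisfies e ∘ x = x for all x, so its row in the table reproduces the column headers.
Row cyan reads: navy, lime, gray, teal, cyan, rose — exactly the header order. So cyan is the identity.

cyan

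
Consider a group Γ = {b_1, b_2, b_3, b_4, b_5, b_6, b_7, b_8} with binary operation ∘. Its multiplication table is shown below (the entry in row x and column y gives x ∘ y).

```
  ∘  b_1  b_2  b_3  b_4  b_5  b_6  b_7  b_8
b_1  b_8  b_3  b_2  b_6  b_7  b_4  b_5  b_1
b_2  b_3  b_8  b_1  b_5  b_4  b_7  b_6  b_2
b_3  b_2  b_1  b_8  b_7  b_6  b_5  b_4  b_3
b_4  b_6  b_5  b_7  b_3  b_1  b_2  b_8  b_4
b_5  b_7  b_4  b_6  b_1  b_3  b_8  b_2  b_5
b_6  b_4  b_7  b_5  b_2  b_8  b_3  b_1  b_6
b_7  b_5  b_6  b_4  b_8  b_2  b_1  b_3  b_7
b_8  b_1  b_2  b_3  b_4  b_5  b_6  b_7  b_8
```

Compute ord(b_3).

The identity element is b_8 (its row matches the header).
b_3^1 = b_3
b_3^2 = b_3 ∘ b_3 = b_8
The first power of b_3 equal to the identity is b_3^2, so ord(b_3) = 2.

2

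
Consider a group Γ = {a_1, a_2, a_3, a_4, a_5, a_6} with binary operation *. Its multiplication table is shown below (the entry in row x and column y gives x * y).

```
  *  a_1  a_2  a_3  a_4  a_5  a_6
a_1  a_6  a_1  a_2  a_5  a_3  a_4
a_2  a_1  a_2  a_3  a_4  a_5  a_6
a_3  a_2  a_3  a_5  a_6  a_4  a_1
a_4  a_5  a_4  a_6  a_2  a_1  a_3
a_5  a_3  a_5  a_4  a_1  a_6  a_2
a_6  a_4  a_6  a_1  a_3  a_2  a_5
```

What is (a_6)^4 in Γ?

a_6^1 = a_6
a_6^2 = a_6 * a_6 = a_5
a_6^3 = a_5 * a_6 = a_2
a_6^4 = a_2 * a_6 = a_6

a_6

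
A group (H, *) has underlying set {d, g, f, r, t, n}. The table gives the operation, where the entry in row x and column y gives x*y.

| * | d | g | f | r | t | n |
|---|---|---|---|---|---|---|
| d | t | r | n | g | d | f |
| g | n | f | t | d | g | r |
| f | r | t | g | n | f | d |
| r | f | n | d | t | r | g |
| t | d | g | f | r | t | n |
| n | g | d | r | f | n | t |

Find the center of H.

{t}

An element z is central iff its row equals its column in the table.
For f: f*d = r ≠ n = d*f, so f ∉ Z.
Checking each element this way leaves Z(H) = {t}.
(Structurally, H here is isomorphic to the symmetric group S_3.)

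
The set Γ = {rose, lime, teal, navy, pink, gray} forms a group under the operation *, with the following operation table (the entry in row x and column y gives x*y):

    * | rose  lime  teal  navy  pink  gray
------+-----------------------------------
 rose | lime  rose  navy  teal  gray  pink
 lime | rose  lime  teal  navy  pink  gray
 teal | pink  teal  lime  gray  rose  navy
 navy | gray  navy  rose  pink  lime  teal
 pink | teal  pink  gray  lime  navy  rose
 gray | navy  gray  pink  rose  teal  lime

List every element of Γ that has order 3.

{navy, pink}

Identity is lime. Compute the order of each non-identity element by repeated multiplication:
  rose: rose → lime  (order 2)
  teal: teal → lime  (order 2)
  navy: navy → pink → lime  (order 3)
  pink: pink → navy → lime  (order 3)
  gray: gray → lime  (order 2)
Elements of order 3: {navy, pink}.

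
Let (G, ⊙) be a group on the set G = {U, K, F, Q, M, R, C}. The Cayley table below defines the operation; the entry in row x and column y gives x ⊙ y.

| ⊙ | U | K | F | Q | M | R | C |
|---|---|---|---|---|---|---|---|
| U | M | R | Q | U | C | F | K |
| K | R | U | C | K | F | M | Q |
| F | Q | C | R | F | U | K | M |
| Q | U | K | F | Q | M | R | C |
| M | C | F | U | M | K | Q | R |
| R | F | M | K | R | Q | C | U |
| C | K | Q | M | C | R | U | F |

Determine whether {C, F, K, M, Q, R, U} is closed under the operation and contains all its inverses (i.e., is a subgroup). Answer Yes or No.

Yes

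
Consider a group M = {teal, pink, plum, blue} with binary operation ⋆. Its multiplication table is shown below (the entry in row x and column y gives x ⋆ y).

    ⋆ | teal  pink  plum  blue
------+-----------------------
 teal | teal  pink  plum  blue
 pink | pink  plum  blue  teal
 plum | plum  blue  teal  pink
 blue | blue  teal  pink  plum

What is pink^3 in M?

blue

pink^1 = pink
pink^2 = pink ⋆ pink = plum
pink^3 = plum ⋆ pink = blue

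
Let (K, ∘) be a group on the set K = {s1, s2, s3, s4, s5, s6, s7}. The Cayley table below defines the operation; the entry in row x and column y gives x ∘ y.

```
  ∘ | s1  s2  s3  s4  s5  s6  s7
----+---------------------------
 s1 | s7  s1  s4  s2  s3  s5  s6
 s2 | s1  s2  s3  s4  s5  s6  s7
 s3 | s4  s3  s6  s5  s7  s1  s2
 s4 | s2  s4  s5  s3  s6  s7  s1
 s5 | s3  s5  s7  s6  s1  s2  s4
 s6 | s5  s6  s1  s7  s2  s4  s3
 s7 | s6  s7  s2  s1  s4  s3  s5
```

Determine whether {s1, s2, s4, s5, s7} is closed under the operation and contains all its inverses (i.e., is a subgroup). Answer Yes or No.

s4 ∘ s4 = s3, which is not in {s1, s2, s4, s5, s7}.
The subset is not closed under ∘, so it is not a subgroup.

No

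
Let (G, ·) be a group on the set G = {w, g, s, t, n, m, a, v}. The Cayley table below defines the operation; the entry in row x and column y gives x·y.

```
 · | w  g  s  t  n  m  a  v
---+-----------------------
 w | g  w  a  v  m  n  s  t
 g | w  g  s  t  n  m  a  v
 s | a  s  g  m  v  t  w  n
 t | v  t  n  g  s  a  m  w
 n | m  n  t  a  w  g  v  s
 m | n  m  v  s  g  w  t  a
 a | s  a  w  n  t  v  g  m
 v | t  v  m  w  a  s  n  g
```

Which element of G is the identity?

g

The identity e satisfies e·x = x for all x, so its row in the table reproduces the column headers.
Row g reads: w, g, s, t, n, m, a, v — exactly the header order. So g is the identity.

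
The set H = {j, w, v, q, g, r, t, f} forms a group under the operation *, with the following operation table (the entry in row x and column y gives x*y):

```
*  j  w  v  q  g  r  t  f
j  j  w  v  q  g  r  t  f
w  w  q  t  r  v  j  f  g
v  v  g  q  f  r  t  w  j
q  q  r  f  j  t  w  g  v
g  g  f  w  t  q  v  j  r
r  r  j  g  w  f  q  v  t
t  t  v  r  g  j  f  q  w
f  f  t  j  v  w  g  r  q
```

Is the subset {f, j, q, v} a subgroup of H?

Yes

{f, j, q, v} contains the identity j.
Checking products: every product of two elements of {f, j, q, v} (read from the table) lies in {f, j, q, v}, so the set is closed.
In a finite group, a nonempty closed subset is a subgroup. So {f, j, q, v} ≤ H.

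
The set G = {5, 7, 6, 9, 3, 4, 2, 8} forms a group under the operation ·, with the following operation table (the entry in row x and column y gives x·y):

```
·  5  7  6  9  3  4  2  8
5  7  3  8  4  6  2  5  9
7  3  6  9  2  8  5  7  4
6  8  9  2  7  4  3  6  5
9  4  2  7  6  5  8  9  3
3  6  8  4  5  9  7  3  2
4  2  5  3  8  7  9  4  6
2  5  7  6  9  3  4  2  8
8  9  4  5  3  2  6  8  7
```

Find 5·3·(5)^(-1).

3

The identity is 2. In row 5, the entry 2 sits in column 4, so 5^(-1) = 4.
5·3 = 6
6·4 = 3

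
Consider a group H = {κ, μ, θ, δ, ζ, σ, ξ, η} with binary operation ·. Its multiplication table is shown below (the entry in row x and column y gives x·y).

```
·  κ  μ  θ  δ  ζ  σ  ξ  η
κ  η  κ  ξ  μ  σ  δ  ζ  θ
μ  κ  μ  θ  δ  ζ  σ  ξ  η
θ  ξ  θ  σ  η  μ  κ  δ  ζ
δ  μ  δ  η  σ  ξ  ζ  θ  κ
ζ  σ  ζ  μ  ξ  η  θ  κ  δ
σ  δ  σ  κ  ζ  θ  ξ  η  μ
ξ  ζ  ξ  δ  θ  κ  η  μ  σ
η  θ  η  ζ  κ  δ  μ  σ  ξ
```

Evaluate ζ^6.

σ

ζ^1 = ζ
ζ^2 = ζ·ζ = η
ζ^3 = η·ζ = δ
ζ^4 = δ·ζ = ξ
ζ^5 = ξ·ζ = κ
ζ^6 = κ·ζ = σ
(Structurally, H here is isomorphic to the cyclic group Z_8.)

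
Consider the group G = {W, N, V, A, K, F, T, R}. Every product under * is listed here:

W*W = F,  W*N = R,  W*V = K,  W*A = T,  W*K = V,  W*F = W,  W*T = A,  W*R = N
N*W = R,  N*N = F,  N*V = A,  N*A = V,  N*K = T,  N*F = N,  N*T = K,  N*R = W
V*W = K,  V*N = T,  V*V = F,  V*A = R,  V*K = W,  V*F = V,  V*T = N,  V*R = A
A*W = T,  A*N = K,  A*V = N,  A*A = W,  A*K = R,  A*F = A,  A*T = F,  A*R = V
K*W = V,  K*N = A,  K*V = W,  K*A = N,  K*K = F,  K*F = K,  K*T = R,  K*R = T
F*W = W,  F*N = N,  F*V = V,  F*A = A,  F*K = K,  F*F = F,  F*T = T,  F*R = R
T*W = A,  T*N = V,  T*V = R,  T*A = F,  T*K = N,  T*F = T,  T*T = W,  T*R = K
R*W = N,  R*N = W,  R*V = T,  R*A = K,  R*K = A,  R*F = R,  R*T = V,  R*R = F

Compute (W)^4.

F

W^1 = W
W^2 = W*W = F
W^3 = F*W = W
W^4 = W*W = F
(Structurally, G here is isomorphic to the dihedral group D_4.)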